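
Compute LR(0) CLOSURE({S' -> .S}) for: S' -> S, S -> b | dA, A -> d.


Start: S' -> .S
For each item with dot before a nonterminal B, add B -> .γ for every B-production
Closure: [S' -> .S, S -> .b, S -> .dA]


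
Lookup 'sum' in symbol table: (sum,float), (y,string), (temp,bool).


Lookup 'sum' → type float


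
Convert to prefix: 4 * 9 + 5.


left-to-right (same/higher precedence on left): tree is (+ (* 4 9) 5)
Prefix: + * 4 9 5


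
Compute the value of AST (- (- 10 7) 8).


Evaluate inner: (- 10 7) = 3
Evaluate root: (- 3 8) = -5
Result: -5


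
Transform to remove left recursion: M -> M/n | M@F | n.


Left-recursive alternatives: M/n, M@F; non-recursive: n
Introduce M': M -> nM', M' -> /nM' | @FM' | ε


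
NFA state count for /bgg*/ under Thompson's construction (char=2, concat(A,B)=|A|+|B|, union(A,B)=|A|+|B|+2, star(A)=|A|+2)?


Syntax tree has 3 char leaf(s), 0 union(s), 1 star(s)
chars contribute 3×2 = 6; each union adds +2; each star adds +2
Total: 6 + 0 + 2 = 8 states


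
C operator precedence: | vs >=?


'>=' is relational (level 7); '|' is bitwise OR (level 3)
Higher level binds tighter
'>=' has higher precedence than '|'


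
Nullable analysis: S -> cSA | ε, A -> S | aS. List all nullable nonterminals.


A nonterminal is nullable iff some alternative derives ε (directly, or every symbol in it is nullable)
Nullable: {A, S}


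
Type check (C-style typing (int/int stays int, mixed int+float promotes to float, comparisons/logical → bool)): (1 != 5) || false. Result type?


Operand types: bool || bool
Rule: logical operators take bool operands and yield bool
Result type: bool


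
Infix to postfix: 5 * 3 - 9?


Left to right (same or higher precedence on left)
Postfix: 5 3 * 9 -


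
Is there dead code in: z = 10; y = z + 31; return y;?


z is read by y's definition; y is returned
No dead code


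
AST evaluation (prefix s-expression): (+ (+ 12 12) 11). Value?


Evaluate inner: (+ 12 12) = 24
Evaluate root: (+ 24 11) = 35
Result: 35


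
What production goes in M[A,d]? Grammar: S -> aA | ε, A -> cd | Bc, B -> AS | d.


For [A, d]: 'd' ∈ FIRST(Bc)
Entry: A -> Bc


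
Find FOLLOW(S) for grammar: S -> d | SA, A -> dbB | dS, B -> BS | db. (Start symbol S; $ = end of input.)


$ ∈ FOLLOW(S). For each A -> αBβ: add FIRST(β)\{ε} to FOLLOW(B); if β nullable, add FOLLOW(A).
FOLLOW(S) = {$, d}


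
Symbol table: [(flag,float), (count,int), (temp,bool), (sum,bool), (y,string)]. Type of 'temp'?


Lookup 'temp' → type bool


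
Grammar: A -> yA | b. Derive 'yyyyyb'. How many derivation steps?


Derivation: A => yA => yyA => yyyA => yyyyA => yyyyyA => yyyyyb
Steps: 6


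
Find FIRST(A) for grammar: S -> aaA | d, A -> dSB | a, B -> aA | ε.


Per alternative of A: FIRST(dSB) = {d}; FIRST(a) = {a}
FIRST(A) = {a, d}


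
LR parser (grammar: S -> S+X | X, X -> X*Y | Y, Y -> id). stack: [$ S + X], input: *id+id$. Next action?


'*' can extend X; shift to build X -> X*Y
Action: shift


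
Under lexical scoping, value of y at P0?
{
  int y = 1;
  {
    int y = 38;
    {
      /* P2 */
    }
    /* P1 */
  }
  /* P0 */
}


y declared in the same block as P0
y = 1


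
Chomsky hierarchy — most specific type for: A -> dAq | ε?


Single nonterminal LHS, but d^n q^n is not regular
Classification: Type 2 (Context-Free)


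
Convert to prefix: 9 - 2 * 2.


'*' binds tighter: tree is (- 9 (* 2 2))
Prefix: - 9 * 2 2


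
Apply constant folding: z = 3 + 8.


3 + 8 = 11 at compile time
Optimized: z = 11


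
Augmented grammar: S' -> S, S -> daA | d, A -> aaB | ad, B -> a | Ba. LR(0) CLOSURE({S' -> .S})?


Start: S' -> .S
For each item with dot before a nonterminal B, add B -> .γ for every B-production
Closure: [S' -> .S, S -> .daA, S -> .d]


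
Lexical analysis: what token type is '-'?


Pattern: operator symbol
Type: OPERATOR


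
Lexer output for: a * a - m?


Scan left to right, longest-match per lexeme
Tokens: ID(a), OP(*), ID(a), OP(-), ID(m)


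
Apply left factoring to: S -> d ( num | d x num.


Common prefix: 'd'
Factored: S -> d S', S' -> ( num | x num


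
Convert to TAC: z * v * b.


Break into single-operator statements:
t1 = z * v
t2 = t1 * b


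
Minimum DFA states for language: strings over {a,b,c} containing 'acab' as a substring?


KMP-style automaton: 4 progress states + 1 absorbing accept = 5
Minimal DFA: 5 states


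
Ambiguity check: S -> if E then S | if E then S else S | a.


dangling else: 'if E then if E then a else a' parses two ways
Ambiguous


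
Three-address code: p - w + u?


Break into single-operator statements:
t1 = p - w
t2 = t1 + u


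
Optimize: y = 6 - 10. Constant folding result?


6 - 10 = -4 at compile time
Optimized: y = -4


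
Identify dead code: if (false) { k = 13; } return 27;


condition is constant false, so the whole block is unreachable
Dead: 'if (false) { k = 13; }'


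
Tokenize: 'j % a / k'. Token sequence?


Scan left to right, longest-match per lexeme
Tokens: ID(j), OP(%), ID(a), OP(/), ID(k)


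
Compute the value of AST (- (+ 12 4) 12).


Evaluate inner: (+ 12 4) = 16
Evaluate root: (- 16 12) = 4
Result: 4


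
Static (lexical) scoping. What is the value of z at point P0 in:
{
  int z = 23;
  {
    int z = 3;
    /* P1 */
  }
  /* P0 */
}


z declared in the same block as P0
z = 23


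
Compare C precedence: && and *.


'*' is multiplicative (level 10); '&&' is logical AND (level 2)
Higher level binds tighter
'*' has higher precedence than '&&'


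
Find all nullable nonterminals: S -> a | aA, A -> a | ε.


A nonterminal is nullable iff some alternative derives ε (directly, or every symbol in it is nullable)
Nullable: {A}


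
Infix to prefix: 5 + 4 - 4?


left-to-right (same/higher precedence on left): tree is (- (+ 5 4) 4)
Prefix: - + 5 4 4


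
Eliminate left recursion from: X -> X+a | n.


Left-recursive alternatives: X+a; non-recursive: n
Introduce X': X -> nX', X' -> +aX' | ε


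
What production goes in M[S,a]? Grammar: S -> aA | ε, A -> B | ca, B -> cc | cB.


For [S, a]: 'a' ∈ FIRST(aA)
Entry: S -> aA


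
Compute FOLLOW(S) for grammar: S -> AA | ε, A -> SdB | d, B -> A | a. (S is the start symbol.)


$ ∈ FOLLOW(S). For each A -> αBβ: add FIRST(β)\{ε} to FOLLOW(B); if β nullable, add FOLLOW(A).
FOLLOW(S) = {$, d}


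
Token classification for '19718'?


Pattern: digits only
Type: INTEGER_LITERAL


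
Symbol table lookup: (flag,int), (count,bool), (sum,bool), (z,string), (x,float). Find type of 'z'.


Lookup 'z' → type string


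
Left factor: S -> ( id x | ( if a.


Common prefix: '('
Factored: S -> ( S', S' -> id x | if a


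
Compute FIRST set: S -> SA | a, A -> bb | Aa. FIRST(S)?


Per alternative of S: FIRST(SA) = {a}; FIRST(a) = {a}
FIRST(S) = {a}


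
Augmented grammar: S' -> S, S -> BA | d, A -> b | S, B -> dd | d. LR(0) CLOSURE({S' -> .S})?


Start: S' -> .S
For each item with dot before a nonterminal B, add B -> .γ for every B-production
Closure: [S' -> .S, S -> .BA, S -> .d, B -> .dd, B -> .d]


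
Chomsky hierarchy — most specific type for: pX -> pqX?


LHS has context (more than one symbol) and |LHS| ≤ |RHS|
Classification: Type 1 (Context-Sensitive)


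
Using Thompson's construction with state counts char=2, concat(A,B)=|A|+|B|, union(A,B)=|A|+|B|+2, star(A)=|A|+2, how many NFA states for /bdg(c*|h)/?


Syntax tree has 5 char leaf(s), 1 union(s), 1 star(s)
chars contribute 5×2 = 10; each union adds +2; each star adds +2
Total: 10 + 2 + 2 = 14 states


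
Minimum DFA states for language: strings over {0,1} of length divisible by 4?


Track length mod 4: states 0..3, accept at 0
Minimal DFA: 4 states


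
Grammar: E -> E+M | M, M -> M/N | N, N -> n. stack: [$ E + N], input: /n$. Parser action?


'N' (not preceded by M/) is the handle for M -> N
Action: reduce (M -> N)


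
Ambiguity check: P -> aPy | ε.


balanced a^n…y^n: each string has a unique parse
Unambiguous


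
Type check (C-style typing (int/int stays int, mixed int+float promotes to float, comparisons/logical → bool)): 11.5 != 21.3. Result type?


Operand types: float != float
Rule: comparison yields bool
Result type: bool


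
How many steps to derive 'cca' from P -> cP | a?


Derivation: P => cP => ccP => cca
Steps: 3


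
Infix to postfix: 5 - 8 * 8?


* has higher precedence, evaluate 8*8 first
Postfix: 5 8 8 * -


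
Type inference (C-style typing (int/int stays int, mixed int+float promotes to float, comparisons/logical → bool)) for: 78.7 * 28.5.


Operand types: float * float
Rule: mixed int/float promotes to float; int/int stays int
Result type: float


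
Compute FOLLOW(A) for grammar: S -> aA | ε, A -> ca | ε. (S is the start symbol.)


$ ∈ FOLLOW(S). For each A -> αBβ: add FIRST(β)\{ε} to FOLLOW(B); if β nullable, add FOLLOW(A).
FOLLOW(A) = {$}


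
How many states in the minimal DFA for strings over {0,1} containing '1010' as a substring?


KMP-style automaton: 4 progress states + 1 absorbing accept = 5
Minimal DFA: 5 states


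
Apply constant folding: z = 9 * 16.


9 * 16 = 144 at compile time
Optimized: z = 144


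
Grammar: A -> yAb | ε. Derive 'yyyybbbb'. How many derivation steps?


Derivation: A => yAb => yyAbb => yyyAbbb => yyyyAbbbb => yyyybbbb
Steps: 5


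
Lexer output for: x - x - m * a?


Scan left to right, longest-match per lexeme
Tokens: ID(x), OP(-), ID(x), OP(-), ID(m), OP(*), ID(a)


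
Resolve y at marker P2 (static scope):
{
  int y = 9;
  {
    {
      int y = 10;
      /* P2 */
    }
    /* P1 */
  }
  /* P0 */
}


y declared in the same block as P2
y = 10


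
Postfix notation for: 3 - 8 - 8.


Left to right (same or higher precedence on left)
Postfix: 3 8 - 8 -


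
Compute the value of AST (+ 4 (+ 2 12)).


Evaluate inner: (+ 2 12) = 14
Evaluate root: (+ 4 14) = 18
Result: 18


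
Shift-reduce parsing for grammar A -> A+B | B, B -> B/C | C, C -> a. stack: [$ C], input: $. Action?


'C' (not preceded by B/) is the handle for B -> C
Action: reduce (B -> C)


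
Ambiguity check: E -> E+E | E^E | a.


'a+a^a' has two parse trees (no precedence encoded between + and ^)
Ambiguous


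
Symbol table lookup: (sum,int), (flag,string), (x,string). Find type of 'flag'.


Lookup 'flag' → type string


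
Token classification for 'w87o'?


Pattern: letter/underscore followed by alphanumerics, not a keyword
Type: IDENTIFIER


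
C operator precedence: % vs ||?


'%' is multiplicative (level 10); '||' is logical OR (level 1)
Higher level binds tighter
'%' has higher precedence than '||'


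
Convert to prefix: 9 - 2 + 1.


left-to-right (same/higher precedence on left): tree is (+ (- 9 2) 1)
Prefix: + - 9 2 1


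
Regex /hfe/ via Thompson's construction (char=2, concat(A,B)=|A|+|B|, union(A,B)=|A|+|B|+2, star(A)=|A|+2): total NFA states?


Syntax tree has 3 char leaf(s), 0 union(s), 0 star(s)
chars contribute 3×2 = 6; each union adds +2; each star adds +2
Total: 6 + 0 + 0 = 6 states


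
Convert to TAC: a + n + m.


Break into single-operator statements:
t1 = a + n
t2 = t1 + m


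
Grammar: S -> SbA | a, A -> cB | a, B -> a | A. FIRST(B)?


Per alternative of B: FIRST(a) = {a}; FIRST(A) = {a, c}
FIRST(B) = {a, c}


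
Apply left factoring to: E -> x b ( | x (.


Common prefix: 'x'
Factored: E -> x E', E' -> b ( | (


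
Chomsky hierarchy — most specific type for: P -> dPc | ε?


Single nonterminal LHS, but d^n c^n is not regular
Classification: Type 2 (Context-Free)


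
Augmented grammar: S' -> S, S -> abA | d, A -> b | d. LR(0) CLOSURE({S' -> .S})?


Start: S' -> .S
For each item with dot before a nonterminal B, add B -> .γ for every B-production
Closure: [S' -> .S, S -> .abA, S -> .d]


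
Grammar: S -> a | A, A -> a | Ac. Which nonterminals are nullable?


A nonterminal is nullable iff some alternative derives ε (directly, or every symbol in it is nullable)
Nullable: {}


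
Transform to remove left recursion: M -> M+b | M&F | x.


Left-recursive alternatives: M+b, M&F; non-recursive: x
Introduce M': M -> xM', M' -> +bM' | &FM' | ε


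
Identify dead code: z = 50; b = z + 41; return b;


z is read by b's definition; b is returned
No dead code


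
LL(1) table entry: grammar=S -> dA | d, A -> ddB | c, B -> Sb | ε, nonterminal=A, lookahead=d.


For [A, d]: 'd' ∈ FIRST(ddB)
Entry: A -> ddB


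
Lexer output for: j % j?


Scan left to right, longest-match per lexeme
Tokens: ID(j), OP(%), ID(j)


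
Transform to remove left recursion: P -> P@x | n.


Left-recursive alternatives: P@x; non-recursive: n
Introduce P': P -> nP', P' -> @xP' | ε


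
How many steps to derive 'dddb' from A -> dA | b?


Derivation: A => dA => ddA => dddA => dddb
Steps: 4


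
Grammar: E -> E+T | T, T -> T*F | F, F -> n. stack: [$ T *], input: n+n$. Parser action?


no handle; shift 'n'
Action: shift


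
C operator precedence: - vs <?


'-' is additive (level 9); '<' is relational (level 7)
Higher level binds tighter
'-' has higher precedence than '<'


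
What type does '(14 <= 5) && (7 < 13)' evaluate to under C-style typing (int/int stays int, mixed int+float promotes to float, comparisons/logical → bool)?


Operand types: bool && bool
Rule: logical operators take bool operands and yield bool
Result type: bool


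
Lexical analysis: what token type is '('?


Pattern: delimiter/punctuation
Type: PUNCTUATION


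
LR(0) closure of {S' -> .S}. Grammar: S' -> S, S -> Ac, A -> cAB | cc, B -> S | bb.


Start: S' -> .S
For each item with dot before a nonterminal B, add B -> .γ for every B-production
Closure: [S' -> .S, S -> .Ac, A -> .cAB, A -> .cc]


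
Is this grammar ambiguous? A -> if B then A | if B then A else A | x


dangling else: 'if B then if B then x else x' parses two ways
Ambiguous


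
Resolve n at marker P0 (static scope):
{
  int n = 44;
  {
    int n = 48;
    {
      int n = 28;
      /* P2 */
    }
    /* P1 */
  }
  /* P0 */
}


n declared in the same block as P0
n = 44


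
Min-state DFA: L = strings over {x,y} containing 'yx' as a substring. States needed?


KMP-style automaton: 2 progress states + 1 absorbing accept = 3
Minimal DFA: 3 states


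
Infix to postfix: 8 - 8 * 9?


* has higher precedence, evaluate 8*9 first
Postfix: 8 8 9 * -


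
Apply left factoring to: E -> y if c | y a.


Common prefix: 'y'
Factored: E -> y E', E' -> if c | a


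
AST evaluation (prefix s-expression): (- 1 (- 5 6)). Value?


Evaluate inner: (- 5 6) = -1
Evaluate root: (- 1 -1) = 2
Result: 2


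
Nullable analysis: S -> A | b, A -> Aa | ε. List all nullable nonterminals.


A nonterminal is nullable iff some alternative derives ε (directly, or every symbol in it is nullable)
Nullable: {A, S}


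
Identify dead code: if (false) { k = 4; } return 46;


condition is constant false, so the whole block is unreachable
Dead: 'if (false) { k = 4; }'


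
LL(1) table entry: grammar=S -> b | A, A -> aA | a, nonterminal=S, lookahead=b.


For [S, b]: 'b' ∈ FIRST(b)
Entry: S -> b


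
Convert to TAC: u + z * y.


Break into single-operator statements:
t1 = z * y
t2 = u + t1


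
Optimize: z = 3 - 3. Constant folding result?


3 - 3 = 0 at compile time
Optimized: z = 0


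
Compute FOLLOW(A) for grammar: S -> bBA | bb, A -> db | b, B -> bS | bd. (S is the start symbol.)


$ ∈ FOLLOW(S). For each A -> αBβ: add FIRST(β)\{ε} to FOLLOW(B); if β nullable, add FOLLOW(A).
FOLLOW(A) = {$, b, d}


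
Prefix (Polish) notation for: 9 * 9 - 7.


left-to-right (same/higher precedence on left): tree is (- (* 9 9) 7)
Prefix: - * 9 9 7


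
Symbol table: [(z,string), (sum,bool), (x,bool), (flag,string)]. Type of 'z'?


Lookup 'z' → type string


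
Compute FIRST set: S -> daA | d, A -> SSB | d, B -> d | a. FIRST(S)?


Per alternative of S: FIRST(daA) = {d}; FIRST(d) = {d}
FIRST(S) = {d}


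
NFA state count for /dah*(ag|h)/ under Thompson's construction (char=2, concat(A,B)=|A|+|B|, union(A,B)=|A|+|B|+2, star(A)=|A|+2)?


Syntax tree has 6 char leaf(s), 1 union(s), 1 star(s)
chars contribute 6×2 = 12; each union adds +2; each star adds +2
Total: 12 + 2 + 2 = 16 states


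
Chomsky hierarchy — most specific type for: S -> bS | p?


Right-linear: every RHS is a terminal or a terminal followed by one nonterminal
Classification: Type 3 (Regular)


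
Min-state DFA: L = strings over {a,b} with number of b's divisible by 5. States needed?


Track (count of b) mod 5: states 0..4, accept at 0
Minimal DFA: 5 states


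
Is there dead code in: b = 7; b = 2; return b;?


first assignment to b is overwritten before any read
Dead: 'b = 7'


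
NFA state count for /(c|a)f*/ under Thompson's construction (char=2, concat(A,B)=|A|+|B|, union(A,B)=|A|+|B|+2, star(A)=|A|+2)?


Syntax tree has 3 char leaf(s), 1 union(s), 1 star(s)
chars contribute 3×2 = 6; each union adds +2; each star adds +2
Total: 6 + 2 + 2 = 10 states


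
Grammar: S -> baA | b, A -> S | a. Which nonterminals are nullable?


A nonterminal is nullable iff some alternative derives ε (directly, or every symbol in it is nullable)
Nullable: {}


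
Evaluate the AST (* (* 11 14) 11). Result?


Evaluate inner: (* 11 14) = 154
Evaluate root: (* 154 11) = 1694
Result: 1694


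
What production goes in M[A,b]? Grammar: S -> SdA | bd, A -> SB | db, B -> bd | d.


For [A, b]: 'b' ∈ FIRST(SB)
Entry: A -> SB


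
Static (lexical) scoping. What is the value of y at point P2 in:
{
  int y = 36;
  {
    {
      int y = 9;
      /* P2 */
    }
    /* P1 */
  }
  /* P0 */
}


y declared in the same block as P2
y = 9


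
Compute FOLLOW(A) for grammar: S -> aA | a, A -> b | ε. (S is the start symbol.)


$ ∈ FOLLOW(S). For each A -> αBβ: add FIRST(β)\{ε} to FOLLOW(B); if β nullable, add FOLLOW(A).
FOLLOW(A) = {$}


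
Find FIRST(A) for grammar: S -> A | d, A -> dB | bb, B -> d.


Per alternative of A: FIRST(dB) = {d}; FIRST(bb) = {b}
FIRST(A) = {b, d}


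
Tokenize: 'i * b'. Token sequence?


Scan left to right, longest-match per lexeme
Tokens: ID(i), OP(*), ID(b)


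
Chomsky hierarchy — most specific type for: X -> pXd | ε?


Single nonterminal LHS, but p^n d^n is not regular
Classification: Type 2 (Context-Free)


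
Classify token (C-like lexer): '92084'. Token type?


Pattern: digits only
Type: INTEGER_LITERAL


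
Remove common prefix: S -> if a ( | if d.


Common prefix: 'if'
Factored: S -> if S', S' -> a ( | d


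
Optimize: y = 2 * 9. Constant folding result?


2 * 9 = 18 at compile time
Optimized: y = 18


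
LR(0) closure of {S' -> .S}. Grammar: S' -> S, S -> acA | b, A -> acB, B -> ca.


Start: S' -> .S
For each item with dot before a nonterminal B, add B -> .γ for every B-production
Closure: [S' -> .S, S -> .acA, S -> .b]


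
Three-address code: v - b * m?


Break into single-operator statements:
t1 = b * m
t2 = v - t1


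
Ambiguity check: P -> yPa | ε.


balanced y^n…a^n: each string has a unique parse
Unambiguous


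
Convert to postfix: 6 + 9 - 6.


Left to right (same or higher precedence on left)
Postfix: 6 9 + 6 -


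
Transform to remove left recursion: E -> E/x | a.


Left-recursive alternatives: E/x; non-recursive: a
Introduce E': E -> aE', E' -> /xE' | ε


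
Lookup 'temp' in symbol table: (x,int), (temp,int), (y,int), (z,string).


Lookup 'temp' → type int


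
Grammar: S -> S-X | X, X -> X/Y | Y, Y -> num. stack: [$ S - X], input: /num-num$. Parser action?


'/' can extend X; shift to build X -> X/Y
Action: shift


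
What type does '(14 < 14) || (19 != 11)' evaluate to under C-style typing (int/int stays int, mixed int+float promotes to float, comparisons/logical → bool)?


Operand types: bool || bool
Rule: logical operators take bool operands and yield bool
Result type: bool


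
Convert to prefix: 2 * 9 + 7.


left-to-right (same/higher precedence on left): tree is (+ (* 2 9) 7)
Prefix: + * 2 9 7


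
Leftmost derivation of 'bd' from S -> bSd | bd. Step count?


Derivation: S => bd
Steps: 1


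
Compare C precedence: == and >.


'>' is relational (level 7); '==' is equality (level 6)
Higher level binds tighter
'>' has higher precedence than '=='


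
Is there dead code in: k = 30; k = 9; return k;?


first assignment to k is overwritten before any read
Dead: 'k = 30'


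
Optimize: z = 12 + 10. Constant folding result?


12 + 10 = 22 at compile time
Optimized: z = 22


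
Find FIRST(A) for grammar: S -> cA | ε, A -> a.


Per alternative of A: FIRST(a) = {a}
FIRST(A) = {a}


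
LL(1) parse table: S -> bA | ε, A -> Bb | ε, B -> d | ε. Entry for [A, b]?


For [A, b]: 'b' ∈ FIRST(Bb)
Entry: A -> Bb


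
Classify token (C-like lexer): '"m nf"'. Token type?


Pattern: double-quoted sequence
Type: STRING_LITERAL


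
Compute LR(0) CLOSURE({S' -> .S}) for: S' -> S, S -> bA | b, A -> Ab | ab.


Start: S' -> .S
For each item with dot before a nonterminal B, add B -> .γ for every B-production
Closure: [S' -> .S, S -> .bA, S -> .b]


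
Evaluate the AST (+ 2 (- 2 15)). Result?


Evaluate inner: (- 2 15) = -13
Evaluate root: (+ 2 -13) = -11
Result: -11


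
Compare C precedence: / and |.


'/' is multiplicative (level 10); '|' is bitwise OR (level 3)
Higher level binds tighter
'/' has higher precedence than '|'


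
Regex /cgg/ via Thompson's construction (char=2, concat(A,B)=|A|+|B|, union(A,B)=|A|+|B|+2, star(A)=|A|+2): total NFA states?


Syntax tree has 3 char leaf(s), 0 union(s), 0 star(s)
chars contribute 3×2 = 6; each union adds +2; each star adds +2
Total: 6 + 0 + 0 = 6 states


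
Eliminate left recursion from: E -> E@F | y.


Left-recursive alternatives: E@F; non-recursive: y
Introduce E': E -> yE', E' -> @FE' | ε


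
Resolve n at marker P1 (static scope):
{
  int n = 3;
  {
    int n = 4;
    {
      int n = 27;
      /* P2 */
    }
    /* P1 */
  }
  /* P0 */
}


n declared in the same block as P1
n = 4


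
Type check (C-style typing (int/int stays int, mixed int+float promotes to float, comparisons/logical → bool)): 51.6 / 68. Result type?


Operand types: float / int
Rule: mixed int/float promotes to float; int/int stays int
Result type: float


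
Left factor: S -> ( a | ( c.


Common prefix: '('
Factored: S -> ( S', S' -> a | c


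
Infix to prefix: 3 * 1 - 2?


left-to-right (same/higher precedence on left): tree is (- (* 3 1) 2)
Prefix: - * 3 1 2


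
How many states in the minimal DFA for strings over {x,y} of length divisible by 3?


Track length mod 3: states 0..2, accept at 0
Minimal DFA: 3 states


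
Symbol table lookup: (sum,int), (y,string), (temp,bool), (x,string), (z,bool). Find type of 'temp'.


Lookup 'temp' → type bool


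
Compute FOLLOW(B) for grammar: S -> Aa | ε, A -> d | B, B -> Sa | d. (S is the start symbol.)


$ ∈ FOLLOW(S). For each A -> αBβ: add FIRST(β)\{ε} to FOLLOW(B); if β nullable, add FOLLOW(A).
FOLLOW(B) = {a}


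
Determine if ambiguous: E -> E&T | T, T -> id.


precedence layered via separate nonterminal T: deterministic
Unambiguous


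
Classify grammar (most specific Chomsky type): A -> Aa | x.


Left-linear: every RHS is a terminal or one nonterminal followed by a terminal
Classification: Type 3 (Regular)


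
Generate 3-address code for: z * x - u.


Break into single-operator statements:
t1 = z * x
t2 = t1 - u


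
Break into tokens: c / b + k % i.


Scan left to right, longest-match per lexeme
Tokens: ID(c), OP(/), ID(b), OP(+), ID(k), OP(%), ID(i)


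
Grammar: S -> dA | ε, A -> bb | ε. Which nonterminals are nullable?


A nonterminal is nullable iff some alternative derives ε (directly, or every symbol in it is nullable)
Nullable: {A, S}


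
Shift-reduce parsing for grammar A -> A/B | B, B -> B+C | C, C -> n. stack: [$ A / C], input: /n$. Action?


'C' (not preceded by B+) is the handle for B -> C
Action: reduce (B -> C)


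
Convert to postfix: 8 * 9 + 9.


Left to right (same or higher precedence on left)
Postfix: 8 9 * 9 +


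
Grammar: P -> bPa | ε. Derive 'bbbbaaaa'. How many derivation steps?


Derivation: P => bPa => bbPaa => bbbPaaa => bbbbPaaaa => bbbbaaaa
Steps: 5


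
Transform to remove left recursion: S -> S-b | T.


Left-recursive alternatives: S-b; non-recursive: T
Introduce S': S -> TS', S' -> -bS' | ε


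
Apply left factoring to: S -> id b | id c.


Common prefix: 'id'
Factored: S -> id S', S' -> b | c


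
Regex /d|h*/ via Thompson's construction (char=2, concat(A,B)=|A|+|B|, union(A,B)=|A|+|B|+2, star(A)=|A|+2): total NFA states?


Syntax tree has 2 char leaf(s), 1 union(s), 1 star(s)
chars contribute 2×2 = 4; each union adds +2; each star adds +2
Total: 4 + 2 + 2 = 8 states


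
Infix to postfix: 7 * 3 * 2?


Left to right (same or higher precedence on left)
Postfix: 7 3 * 2 *


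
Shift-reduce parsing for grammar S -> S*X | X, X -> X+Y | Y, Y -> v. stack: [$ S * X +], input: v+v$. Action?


no handle; shift 'v'
Action: shift


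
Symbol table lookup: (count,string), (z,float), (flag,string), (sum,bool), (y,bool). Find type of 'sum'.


Lookup 'sum' → type bool


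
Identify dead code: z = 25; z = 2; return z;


first assignment to z is overwritten before any read
Dead: 'z = 25'


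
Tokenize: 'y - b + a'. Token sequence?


Scan left to right, longest-match per lexeme
Tokens: ID(y), OP(-), ID(b), OP(+), ID(a)


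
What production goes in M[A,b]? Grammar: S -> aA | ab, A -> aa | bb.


For [A, b]: 'b' ∈ FIRST(bb)
Entry: A -> bb


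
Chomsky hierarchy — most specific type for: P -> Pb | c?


Left-linear: every RHS is a terminal or one nonterminal followed by a terminal
Classification: Type 3 (Regular)


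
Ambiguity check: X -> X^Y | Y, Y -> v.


precedence layered via separate nonterminal Y: deterministic
Unambiguous


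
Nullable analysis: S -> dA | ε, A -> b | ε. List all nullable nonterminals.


A nonterminal is nullable iff some alternative derives ε (directly, or every symbol in it is nullable)
Nullable: {A, S}


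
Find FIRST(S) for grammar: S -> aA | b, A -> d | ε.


Per alternative of S: FIRST(aA) = {a}; FIRST(b) = {b}
FIRST(S) = {a, b}


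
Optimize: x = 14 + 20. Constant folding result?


14 + 20 = 34 at compile time
Optimized: x = 34


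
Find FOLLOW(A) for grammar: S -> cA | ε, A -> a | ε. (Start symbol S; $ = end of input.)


$ ∈ FOLLOW(S). For each A -> αBβ: add FIRST(β)\{ε} to FOLLOW(B); if β nullable, add FOLLOW(A).
FOLLOW(A) = {$}


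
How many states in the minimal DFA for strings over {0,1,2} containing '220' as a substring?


KMP-style automaton: 3 progress states + 1 absorbing accept = 4
Minimal DFA: 4 states


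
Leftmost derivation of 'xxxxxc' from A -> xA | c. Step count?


Derivation: A => xA => xxA => xxxA => xxxxA => xxxxxA => xxxxxc
Steps: 6


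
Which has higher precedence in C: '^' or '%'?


'%' is multiplicative (level 10); '^' is bitwise XOR (level 4)
Higher level binds tighter
'%' has higher precedence than '^'


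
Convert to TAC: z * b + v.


Break into single-operator statements:
t1 = z * b
t2 = t1 + v


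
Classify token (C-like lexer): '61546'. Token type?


Pattern: digits only
Type: INTEGER_LITERAL


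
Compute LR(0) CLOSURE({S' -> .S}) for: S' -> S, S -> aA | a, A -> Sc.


Start: S' -> .S
For each item with dot before a nonterminal B, add B -> .γ for every B-production
Closure: [S' -> .S, S -> .aA, S -> .a]


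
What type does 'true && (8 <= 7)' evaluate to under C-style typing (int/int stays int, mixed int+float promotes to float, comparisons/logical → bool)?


Operand types: bool && bool
Rule: logical operators take bool operands and yield bool
Result type: bool


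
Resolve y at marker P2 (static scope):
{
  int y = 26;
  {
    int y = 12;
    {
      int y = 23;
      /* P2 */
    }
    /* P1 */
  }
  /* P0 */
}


y declared in the same block as P2
y = 23


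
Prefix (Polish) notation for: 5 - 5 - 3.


left-to-right (same/higher precedence on left): tree is (- (- 5 5) 3)
Prefix: - - 5 5 3


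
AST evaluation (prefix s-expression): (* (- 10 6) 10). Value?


Evaluate inner: (- 10 6) = 4
Evaluate root: (* 4 10) = 40
Result: 40


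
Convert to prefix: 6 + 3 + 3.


left-to-right (same/higher precedence on left): tree is (+ (+ 6 3) 3)
Prefix: + + 6 3 3


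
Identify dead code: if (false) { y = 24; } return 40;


condition is constant false, so the whole block is unreachable
Dead: 'if (false) { y = 24; }'


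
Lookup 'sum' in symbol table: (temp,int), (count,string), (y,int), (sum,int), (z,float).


Lookup 'sum' → type int


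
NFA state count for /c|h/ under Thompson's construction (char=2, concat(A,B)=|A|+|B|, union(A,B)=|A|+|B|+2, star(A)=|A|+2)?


Syntax tree has 2 char leaf(s), 1 union(s), 0 star(s)
chars contribute 2×2 = 4; each union adds +2; each star adds +2
Total: 4 + 2 + 0 = 6 states


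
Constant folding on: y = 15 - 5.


15 - 5 = 10 at compile time
Optimized: y = 10


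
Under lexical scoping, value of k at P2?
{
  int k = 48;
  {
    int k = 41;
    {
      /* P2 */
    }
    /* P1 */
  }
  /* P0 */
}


P2's block does not declare k; resolves to the enclosing declaration at depth 1
k = 41


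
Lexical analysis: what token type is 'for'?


Pattern: reserved word
Type: KEYWORD


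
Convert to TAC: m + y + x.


Break into single-operator statements:
t1 = m + y
t2 = t1 + x


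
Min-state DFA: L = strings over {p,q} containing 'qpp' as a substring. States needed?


KMP-style automaton: 3 progress states + 1 absorbing accept = 4
Minimal DFA: 4 states


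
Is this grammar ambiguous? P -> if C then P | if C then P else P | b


dangling else: 'if C then if C then b else b' parses two ways
Ambiguous


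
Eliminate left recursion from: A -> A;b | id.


Left-recursive alternatives: A;b; non-recursive: id
Introduce A': A -> idA', A' -> ;bA' | ε


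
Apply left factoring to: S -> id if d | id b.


Common prefix: 'id'
Factored: S -> id S', S' -> if d | b


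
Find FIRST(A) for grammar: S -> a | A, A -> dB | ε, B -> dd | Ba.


Per alternative of A: FIRST(dB) = {d}; FIRST(ε) = {ε}
FIRST(A) = {d, ε}


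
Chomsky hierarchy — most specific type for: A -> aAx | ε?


Single nonterminal LHS, but a^n x^n is not regular
Classification: Type 2 (Context-Free)


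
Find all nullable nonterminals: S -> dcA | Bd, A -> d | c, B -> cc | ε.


A nonterminal is nullable iff some alternative derives ε (directly, or every symbol in it is nullable)
Nullable: {B}


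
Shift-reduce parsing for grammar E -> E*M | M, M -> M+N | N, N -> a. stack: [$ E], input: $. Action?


start symbol E on stack, input exhausted
Action: accept


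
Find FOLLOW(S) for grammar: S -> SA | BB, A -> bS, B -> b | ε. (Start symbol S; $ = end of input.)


$ ∈ FOLLOW(S). For each A -> αBβ: add FIRST(β)\{ε} to FOLLOW(B); if β nullable, add FOLLOW(A).
FOLLOW(S) = {$, b}


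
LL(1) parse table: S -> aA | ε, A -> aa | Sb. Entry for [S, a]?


For [S, a]: 'a' ∈ FIRST(aA)
Entry: S -> aA


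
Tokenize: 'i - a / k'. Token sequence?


Scan left to right, longest-match per lexeme
Tokens: ID(i), OP(-), ID(a), OP(/), ID(k)


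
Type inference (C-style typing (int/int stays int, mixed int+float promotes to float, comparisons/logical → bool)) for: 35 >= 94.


Operand types: int >= int
Rule: comparison yields bool
Result type: bool


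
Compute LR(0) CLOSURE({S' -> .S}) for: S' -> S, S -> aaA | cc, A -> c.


Start: S' -> .S
For each item with dot before a nonterminal B, add B -> .γ for every B-production
Closure: [S' -> .S, S -> .aaA, S -> .cc]


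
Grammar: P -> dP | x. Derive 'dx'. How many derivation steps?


Derivation: P => dP => dx
Steps: 2


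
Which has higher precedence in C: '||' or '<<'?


'<<' is shift (level 8); '||' is logical OR (level 1)
Higher level binds tighter
'<<' has higher precedence than '||'


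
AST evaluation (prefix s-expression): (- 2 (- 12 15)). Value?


Evaluate inner: (- 12 15) = -3
Evaluate root: (- 2 -3) = 5
Result: 5


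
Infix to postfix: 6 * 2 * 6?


Left to right (same or higher precedence on left)
Postfix: 6 2 * 6 *


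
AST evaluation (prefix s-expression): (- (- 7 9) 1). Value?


Evaluate inner: (- 7 9) = -2
Evaluate root: (- -2 1) = -3
Result: -3


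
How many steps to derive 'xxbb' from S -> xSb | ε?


Derivation: S => xSb => xxSbb => xxbb
Steps: 3


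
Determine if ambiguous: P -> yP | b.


right-linear, alternatives start with distinct terminals 'y' vs 'b': unique leftmost derivation
Unambiguous


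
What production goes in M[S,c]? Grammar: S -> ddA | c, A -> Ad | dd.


For [S, c]: 'c' ∈ FIRST(c)
Entry: S -> c


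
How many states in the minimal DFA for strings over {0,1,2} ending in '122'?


Track the longest suffix of input matching a prefix of '122': 4 classes (prefixes of length 0..3)
Minimal DFA: 4 states


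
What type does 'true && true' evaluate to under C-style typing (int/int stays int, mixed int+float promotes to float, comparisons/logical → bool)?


Operand types: bool && bool
Rule: logical operators take bool operands and yield bool
Result type: bool


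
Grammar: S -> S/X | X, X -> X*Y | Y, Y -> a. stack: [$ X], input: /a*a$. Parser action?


lookahead ∉ {*} so X won't extend; reduce S -> X
Action: reduce (S -> X)


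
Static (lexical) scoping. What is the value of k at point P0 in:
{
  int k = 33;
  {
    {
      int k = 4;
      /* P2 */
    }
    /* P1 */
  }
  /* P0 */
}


k declared in the same block as P0
k = 33


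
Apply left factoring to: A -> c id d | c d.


Common prefix: 'c'
Factored: A -> c A', A' -> id d | d


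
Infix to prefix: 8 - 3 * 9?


'*' binds tighter: tree is (- 8 (* 3 9))
Prefix: - 8 * 3 9


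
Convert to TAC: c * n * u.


Break into single-operator statements:
t1 = c * n
t2 = t1 * u


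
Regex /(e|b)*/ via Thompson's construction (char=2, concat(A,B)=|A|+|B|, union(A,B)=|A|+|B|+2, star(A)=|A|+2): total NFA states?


Syntax tree has 2 char leaf(s), 1 union(s), 1 star(s)
chars contribute 2×2 = 4; each union adds +2; each star adds +2
Total: 4 + 2 + 2 = 8 states


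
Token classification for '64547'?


Pattern: digits only
Type: INTEGER_LITERAL


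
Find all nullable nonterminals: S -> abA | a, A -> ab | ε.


A nonterminal is nullable iff some alternative derives ε (directly, or every symbol in it is nullable)
Nullable: {A}


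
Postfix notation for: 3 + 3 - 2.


Left to right (same or higher precedence on left)
Postfix: 3 3 + 2 -


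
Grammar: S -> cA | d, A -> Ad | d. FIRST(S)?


Per alternative of S: FIRST(cA) = {c}; FIRST(d) = {d}
FIRST(S) = {c, d}


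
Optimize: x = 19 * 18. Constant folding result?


19 * 18 = 342 at compile time
Optimized: x = 342


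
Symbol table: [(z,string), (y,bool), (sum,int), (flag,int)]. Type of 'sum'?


Lookup 'sum' → type int


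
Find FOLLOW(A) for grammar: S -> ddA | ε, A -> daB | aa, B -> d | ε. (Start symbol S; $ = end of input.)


$ ∈ FOLLOW(S). For each A -> αBβ: add FIRST(β)\{ε} to FOLLOW(B); if β nullable, add FOLLOW(A).
FOLLOW(A) = {$}


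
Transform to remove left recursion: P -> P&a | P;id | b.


Left-recursive alternatives: P&a, P;id; non-recursive: b
Introduce P': P -> bP', P' -> &aP' | ;idP' | ε


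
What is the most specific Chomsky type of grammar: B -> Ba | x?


Left-linear: every RHS is a terminal or one nonterminal followed by a terminal
Classification: Type 3 (Regular)


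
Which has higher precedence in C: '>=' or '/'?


'/' is multiplicative (level 10); '>=' is relational (level 7)
Higher level binds tighter
'/' has higher precedence than '>='


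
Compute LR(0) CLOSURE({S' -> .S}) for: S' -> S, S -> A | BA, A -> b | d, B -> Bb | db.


Start: S' -> .S
For each item with dot before a nonterminal B, add B -> .γ for every B-production
Closure: [S' -> .S, S -> .A, S -> .BA, A -> .b, A -> .d, B -> .Bb, B -> .db]


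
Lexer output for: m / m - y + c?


Scan left to right, longest-match per lexeme
Tokens: ID(m), OP(/), ID(m), OP(-), ID(y), OP(+), ID(c)


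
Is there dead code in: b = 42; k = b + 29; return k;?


b is read by k's definition; k is returned
No dead code


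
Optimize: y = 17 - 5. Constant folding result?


17 - 5 = 12 at compile time
Optimized: y = 12


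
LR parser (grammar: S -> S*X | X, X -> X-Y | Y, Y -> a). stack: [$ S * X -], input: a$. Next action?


no handle; shift 'a'
Action: shift


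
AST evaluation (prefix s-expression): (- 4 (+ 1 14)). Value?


Evaluate inner: (+ 1 14) = 15
Evaluate root: (- 4 15) = -11
Result: -11


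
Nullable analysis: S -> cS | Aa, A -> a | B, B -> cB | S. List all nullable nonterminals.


A nonterminal is nullable iff some alternative derives ε (directly, or every symbol in it is nullable)
Nullable: {}


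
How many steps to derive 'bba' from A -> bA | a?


Derivation: A => bA => bbA => bba
Steps: 3


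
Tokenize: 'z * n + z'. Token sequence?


Scan left to right, longest-match per lexeme
Tokens: ID(z), OP(*), ID(n), OP(+), ID(z)


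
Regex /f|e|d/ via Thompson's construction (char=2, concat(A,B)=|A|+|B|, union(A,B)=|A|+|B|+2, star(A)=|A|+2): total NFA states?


Syntax tree has 3 char leaf(s), 2 union(s), 0 star(s)
chars contribute 3×2 = 6; each union adds +2; each star adds +2
Total: 6 + 4 + 0 = 10 states


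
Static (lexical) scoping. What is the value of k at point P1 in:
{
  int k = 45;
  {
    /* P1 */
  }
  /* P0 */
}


P1's block does not declare k; resolves to the enclosing declaration at depth 0
k = 45


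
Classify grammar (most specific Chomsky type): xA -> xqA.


LHS has context (more than one symbol) and |LHS| ≤ |RHS|
Classification: Type 1 (Context-Sensitive)


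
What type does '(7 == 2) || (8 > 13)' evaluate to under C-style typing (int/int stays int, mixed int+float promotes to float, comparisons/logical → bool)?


Operand types: bool || bool
Rule: logical operators take bool operands and yield bool
Result type: bool


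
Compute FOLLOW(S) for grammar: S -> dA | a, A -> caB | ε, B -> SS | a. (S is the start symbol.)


$ ∈ FOLLOW(S). For each A -> αBβ: add FIRST(β)\{ε} to FOLLOW(B); if β nullable, add FOLLOW(A).
FOLLOW(S) = {$, a, d}


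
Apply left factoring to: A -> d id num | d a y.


Common prefix: 'd'
Factored: A -> d A', A' -> id num | a y


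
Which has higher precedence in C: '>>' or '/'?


'/' is multiplicative (level 10); '>>' is shift (level 8)
Higher level binds tighter
'/' has higher precedence than '>>'


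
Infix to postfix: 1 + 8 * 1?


* has higher precedence, evaluate 8*1 first
Postfix: 1 8 1 * +


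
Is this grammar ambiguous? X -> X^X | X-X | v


'v^v-v' has two parse trees (no precedence encoded between ^ and -)
Ambiguous
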